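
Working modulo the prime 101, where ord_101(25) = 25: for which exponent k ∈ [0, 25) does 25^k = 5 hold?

Successive powers of 25 modulo 101:
  25^0=1  25^1=25  25^2=19  25^3=71  25^4=58  25^5=36
  25^6=92  25^7=78  25^8=31  25^9=68  25^10=84  25^11=80
  25^12=81  25^13=5
So 25^13 ≡ 5 (mod 101), giving k = 13.

13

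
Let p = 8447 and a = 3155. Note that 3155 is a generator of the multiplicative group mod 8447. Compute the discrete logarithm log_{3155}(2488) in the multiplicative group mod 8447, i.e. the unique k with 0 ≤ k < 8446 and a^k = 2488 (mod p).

789

Baby-step giant-step with m = ceil(sqrt(8446)) = 92.
Baby table (3155^j mod 8447 for j=0..91):
  0:1  1:3155  2:3459  3:8068  4:3729  5:6771  6:42  7:5805
  8:1679  9:976  10:4572  11:5631  12:1764  13:7294  14:2942  15:7204
  16:6190  17:8433  18:6512  19:2256  20:5306  21:6923  22:6570  23:7859
  24:3200  25:1835  26:3230  27:3568  28:5636  29:645  30:7695  31:1047
  32:508  33:6257  34:196  35:1749  36:2204  37:1739  38:4442  39:937
  40:8232  41:5882  42:8098  43:5462  44:730  45:5566  46:7864  47:2081
  48:2236  49:1335  50:5319  51:5703  52:855  53:2932  54:995  55:5388
  56:3776  57:3010  58:2122  59:4886  60:8002  61:6674  62:6546  63:8162
  64:4654  65:2484  66:6651  67:1557  68:4628  69:4924  70:1187  71:2964
  72:591  73:6265  74:95  75:4080  76:7619  77:6230  78:7928  79:1273
  80:3990  81:2420  82:7459  83:8250  84:3543  85:2784  86:7087  87:276
  88:739  89:173  90:5207  91:7117
Giant step factor: 3155^(-92) ≡ 2754 (mod 8447).
Scan 2488·2754^i mod 8447 for i = 0, 1, …:
  i=0: 2488   i=1: 1435   i=2: 7241   i=3: 6794
  i=4: 571   i=5: 1392   i=6: 7077   i=7: 2829
  i=8: 2932
Match at i=8, j=53: k = 8·92 + 53 = 789.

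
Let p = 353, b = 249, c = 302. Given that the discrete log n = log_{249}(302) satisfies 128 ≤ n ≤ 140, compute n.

137

Compute 249^128 mod 353 = 231, then multiply by 249 repeatedly:
  249^128=231  249^129=333  249^130=315  249^131=69  249^132=237
  249^133=62  249^134=259  249^135=245  249^136=289  249^137=302
Found 302 at exponent 137.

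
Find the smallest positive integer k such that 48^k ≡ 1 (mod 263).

131

The order of 48 must divide p − 1 = 262 = 2 · 131.
Divisors: 1, 2, 131, 262.
Check each in increasing order: 48^1 ≡ 48;  48^2 ≡ 200;  48^131 ≡ 1.
Smallest exponent giving 1 is 131.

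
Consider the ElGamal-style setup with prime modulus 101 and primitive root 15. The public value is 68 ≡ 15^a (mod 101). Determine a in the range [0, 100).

24

Baby-step giant-step with m = ceil(sqrt(100)) = 10.
Baby table (15^j mod 101 for j=0..9):
  0:1  1:15  2:23  3:42  4:24  5:57  6:47  7:99
  8:71  9:55
Giant step factor: 15^(-10) ≡ 6 (mod 101).
Scan 68·6^i mod 101 for i = 0, 1, …:
  i=0: 68   i=1: 4   i=2: 24
Match at i=2, j=4: a = 2·10 + 4 = 24.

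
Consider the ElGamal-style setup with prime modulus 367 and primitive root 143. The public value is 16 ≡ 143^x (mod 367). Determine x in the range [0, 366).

Baby-step giant-step with m = ceil(sqrt(366)) = 20.
Baby table (143^j mod 367 for j=0..19):
  0:1  1:143  2:264  3:318  4:333  5:276  6:199  7:198
  8:55  9:158  10:207  11:241  12:332  13:133  14:302  15:247
  16:89  17:249  18:8  19:43
Giant step factor: 143^(-20) ≡ 53 (mod 367).
Scan 16·53^i mod 367 for i = 0, 1, …:
  i=0: 16   i=1: 114   i=2: 170   i=3: 202
  i=4: 63   i=5: 36   i=6: 73   i=7: 199
Match at i=7, j=6: x = 7·20 + 6 = 146.

146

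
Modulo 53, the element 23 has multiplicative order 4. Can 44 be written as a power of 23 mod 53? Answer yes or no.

no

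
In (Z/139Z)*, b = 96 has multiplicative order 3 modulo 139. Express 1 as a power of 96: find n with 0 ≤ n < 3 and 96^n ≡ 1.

Successive powers of 96 modulo 139:
  96^0=1
So 96^0 ≡ 1 (mod 139), giving n = 0.

0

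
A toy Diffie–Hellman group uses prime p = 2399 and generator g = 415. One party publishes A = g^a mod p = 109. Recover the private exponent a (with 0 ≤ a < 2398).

Baby-step giant-step with m = ceil(sqrt(2398)) = 49.
Baby table (415^j mod 2399 for j=0..48):
  0:1  1:415  2:1896  3:2367  4:1114  5:1702  6:1024  7:337
  8:713  9:818  10:1211  11:1174  12:213  13:2031  14:816  15:381
  16:2180  17:277  18:2202  19:2210  20:732  21:1506  22:1250  23:566
  24:2187  25:783  26:1080  27:1986  28:1333  29:1425  30:1221  31:526
  32:2380  33:1711  34:2360  35:608  36:425  37:1248  38:2135  39:794
  40:847  41:1251  42:981  43:1684  44:751  45:2194  46:1289  47:2357
  48:1762
Giant step factor: 415^(-49) ≡ 227 (mod 2399).
Scan 109·227^i mod 2399 for i = 0, 1, …:
  i=0: 109   i=1: 753   i=2: 602   i=3: 2310
  i=4: 1388   i=5: 807   i=6: 865   i=7: 2036
  i=8: 1564   i=9: 2375     …   i=34: 853
  i=35: 1711
Match at i=35, j=33: a = 35·49 + 33 = 1748.

1748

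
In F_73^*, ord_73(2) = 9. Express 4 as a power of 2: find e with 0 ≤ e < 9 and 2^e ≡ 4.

2

Successive powers of 2 modulo 73:
  2^0=1  2^1=2  2^2=4
So 2^2 ≡ 4 (mod 73), giving e = 2.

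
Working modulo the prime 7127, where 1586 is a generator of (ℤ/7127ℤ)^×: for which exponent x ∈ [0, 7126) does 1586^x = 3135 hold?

Baby-step giant-step with m = ceil(sqrt(7126)) = 85.
Baby table (1586^j mod 7127 for j=0..84):
  0:1  1:1586  2:6692  3:1409  4:3923  5:7  6:3975  7:4082
  8:2736  9:6080  10:49  11:6444  12:66  13:4898  14:6925  15:343
  16:2346  17:462  18:5778  19:5713  20:2401  21:2168  22:3234  23:4811
  24:4356  25:2553  26:922  27:1257  28:5169  29:1984  30:3617  31:6454
  32:1672  33:548  34:6761  35:3938  36:2416  37:4577  38:3836  39:4565
  40:6185  41:2658  42:3531  43:5471  44:3447  45:533  46:4352  47:3336
  48:2662  49:2748  50:3731  51:1956  52:1971  53:4380  54:4982  55:4736
  56:6565  57:6670  58:2152  59:6366  60:4644  61:3193  62:3928  63:810
  64:1800  65:4000  66:970  67:6115  68:5670  69:5473  70:6619  71:6790
  72:43  73:4055  74:2676  75:3571  76:4768  77:301  78:7004  79:4478
  80:3616  81:4868  82:2107  83:6266  84:2838
Giant step factor: 1586^(-85) ≡ 863 (mod 7127).
Scan 3135·863^i mod 7127 for i = 0, 1, …:
  i=0: 3135   i=1: 4372   i=2: 2853   i=3: 3324
  i=4: 3558   i=5: 5944   i=6: 5359   i=7: 6521
  i=8: 4420   i=9: 1515     …   i=50: 1043
  i=51: 2107
Match at i=51, j=82: x = 51·85 + 82 = 4417.

4417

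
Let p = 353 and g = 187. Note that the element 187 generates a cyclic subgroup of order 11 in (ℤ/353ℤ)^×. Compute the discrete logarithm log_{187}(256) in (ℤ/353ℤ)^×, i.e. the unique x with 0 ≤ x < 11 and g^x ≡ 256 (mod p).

Successive powers of 187 modulo 353:
  187^0=1  187^1=187  187^2=22  187^3=231  187^4=131  187^5=140
  187^6=58  187^7=256
So 187^7 ≡ 256 (mod 353), giving x = 7.

7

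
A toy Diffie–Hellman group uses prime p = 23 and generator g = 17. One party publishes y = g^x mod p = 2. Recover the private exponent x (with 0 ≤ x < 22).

Successive powers of 17 modulo 23:
  17^0=1  17^1=17  17^2=13  17^3=14  17^4=8  17^5=21
  17^6=12  17^7=20  17^8=18  17^9=7  17^10=4  17^11=22
  17^12=6  17^13=10  17^14=9  17^15=15  17^16=2
So 17^16 ≡ 2 (mod 23), giving x = 16.

16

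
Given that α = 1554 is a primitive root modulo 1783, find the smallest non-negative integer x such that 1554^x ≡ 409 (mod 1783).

Baby-step giant-step with m = ceil(sqrt(1782)) = 43.
Baby table (1554^j mod 1783 for j=0..42):
  0:1  1:1554  2:734  3:1299  4:290  5:1344  6:683  7:497
  8:299  9:1066  10:157  11:1490  12:1126  13:681  14:955  15:614
  16:251  17:1360  18:585  19:1543  20:1470  21:357  22:265  23:1720
  24:163  25:116  26:181  27:1343  28:912  29:1546  30:783  31:776
  32:596  33:807  34:629  35:382  36:1672  37:457  38:544  39:234
  40:1687  41:588  42:856
Giant step factor: 1554^(-43) ≡ 1127 (mod 1783).
Scan 409·1127^i mod 1783 for i = 0, 1, …:
  i=0: 409   i=1: 929   i=2: 362   i=3: 1450
  i=4: 922   i=5: 1388   i=6: 585
Match at i=6, j=18: x = 6·43 + 18 = 276.

276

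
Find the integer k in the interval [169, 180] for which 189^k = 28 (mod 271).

180

Compute 189^169 mod 271 = 161, then multiply by 189 repeatedly:
  189^169=161  189^170=77  189^171=190  189^172=138  189^173=66
  189^174=8  189^175=157  189^176=134  189^177=123  189^178=212
  189^179=231  189^180=28
Found 28 at exponent 180.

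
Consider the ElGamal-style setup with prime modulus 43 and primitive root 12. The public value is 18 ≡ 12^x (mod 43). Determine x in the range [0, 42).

41

Baby-step giant-step with m = ceil(sqrt(42)) = 7.
Baby table (12^j mod 43 for j=0..6):
  0:1  1:12  2:15  3:8  4:10  5:34  6:21
Giant step factor: 12^(-7) ≡ 7 (mod 43).
Scan 18·7^i mod 43 for i = 0, 1, …:
  i=0: 18   i=1: 40   i=2: 22   i=3: 25
  i=4: 3   i=5: 21
Match at i=5, j=6: x = 5·7 + 6 = 41.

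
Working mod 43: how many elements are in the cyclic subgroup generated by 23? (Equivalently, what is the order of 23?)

21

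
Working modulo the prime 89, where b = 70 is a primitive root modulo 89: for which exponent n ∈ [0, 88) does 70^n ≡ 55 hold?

22

Successive powers of 70 modulo 89:
  70^0=1  70^1=70  70^2=5  70^3=83  70^4=25  70^5=59
  70^6=36  70^7=28  70^8=2  70^9=51  70^10=10  70^11=77
  70^12=50  70^13=29  70^14=72  70^15=56  70^16=4  70^17=13
  70^18=20  70^19=65  70^20=11  70^21=58  70^22=55
So 70^22 ≡ 55 (mod 89), giving n = 22.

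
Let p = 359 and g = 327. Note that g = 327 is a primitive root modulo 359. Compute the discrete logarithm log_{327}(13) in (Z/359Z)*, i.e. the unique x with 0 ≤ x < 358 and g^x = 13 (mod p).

353

Baby-step giant-step with m = ceil(sqrt(358)) = 19.
Baby table (327^j mod 359 for j=0..18):
  0:1  1:327  2:306  3:260  4:296  5:221  6:108  7:134
  8:20  9:78  10:17  11:174  12:176  13:112  14:6  15:167
  16:41  17:124  18:340
Giant step factor: 327^(-19) ≡ 62 (mod 359).
Scan 13·62^i mod 359 for i = 0, 1, …:
  i=0: 13   i=1: 88   i=2: 71   i=3: 94
  i=4: 84   i=5: 182   i=6: 155   i=7: 276
  i=8: 239   i=9: 99     …   i=17: 246
  i=18: 174
Match at i=18, j=11: x = 18·19 + 11 = 353.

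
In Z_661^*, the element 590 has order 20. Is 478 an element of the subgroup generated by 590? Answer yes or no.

478 ∈ ⟨590⟩ iff 478^20 ≡ 1 (mod 661), since |⟨590⟩| = 20.
478^20 mod 661 = 628.
Since 628 ≠ 1, 478 does not lie in the subgroup.

no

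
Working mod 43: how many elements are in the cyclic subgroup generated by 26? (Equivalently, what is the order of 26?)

42

The order of 26 must divide p − 1 = 42 = 2 · 3 · 7.
Divisors: 1, 2, 3, 6, 7, 14, 21, 42.
Check each in increasing order: 26^1 ≡ 26;  26^2 ≡ 31;  26^3 ≡ 32;  26^6 ≡ 35;  26^7 ≡ 7;  26^14 ≡ 6;  26^21 ≡ 42;  26^42 ≡ 1.
Smallest exponent giving 1 is 42.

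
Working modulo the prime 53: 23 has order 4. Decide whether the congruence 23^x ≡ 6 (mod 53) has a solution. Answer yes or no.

no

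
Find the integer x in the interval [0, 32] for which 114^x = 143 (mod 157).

Compute 114^0 mod 157 = 1, then multiply by 114 repeatedly:
  114^0=1  114^1=114  114^2=122  114^3=92  114^4=126
  114^5=77  114^6=143
Found 143 at exponent 6.

6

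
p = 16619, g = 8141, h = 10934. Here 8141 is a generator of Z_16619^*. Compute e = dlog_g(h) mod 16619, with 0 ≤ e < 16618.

4820

Baby-step giant-step with m = ceil(sqrt(16618)) = 129.
Baby table (8141^j mod 16619 for j=0..128):
  0:1  1:8141  2:15928  3:8410  4:12149  5:5340  6:14255  7:16097
  8:4862  9:11703  10:14015  11:6680  12:4512  13:4202  14:6580  15:4743
  16:6826  17:13149  18:3030  19:4634  20:264  21:5373  22:385  23:9913
  24:16488  25:13764  26:7426  27:11763  28:3905  29:15077  30:10542  31:1906
  32:11219  33:12474  34:8744  35:5727  36:7212  37:14584  38:2208  39:10189
  40:3220  41:5857  42:1926  43:7849  44:15273  45:10754  46:16041  47:14298
  48:542  49:8387  50:7715  51:4614  52:3634  53:2574  54:14994  55:16218
  56:9402  57:11187  58:1247  59:14237  60:2511  61:681  62:9894  63:11380
  64:10274  65:13826  66:13598  67:2159  68:10136  69:3841  70:9242  71:4909
  72:12093  73:14776  74:3094  75:10469  76:5897  77:11805  78:13447  79:2674
  80:14763  81:13594  82:2833  83:12900  84:3439  85:10503  86:168  87:4930
  88:245  89:265  90:13514  91:16313  92:1704  93:12018  94:2485  95:5062
  96:11241  97:8767  98:10161  99:7938  100:8586  101:15731  102:57  103:15324
  104:10470  105:14038  106:11114  107:5238  108:14823  109:3484  110:11230  111:2311
  112:1143  113:15142  114:7899  115:6848  116:9442  117:4447  118:6845  119:1638
  120:6520  121:14853  122:15048  123:7119  124:5326  125:16614  126:9152  127:3455
  128:7807
Giant step factor: 8141^(-129) ≡ 9236 (mod 16619).
Scan 10934·9236^i mod 16619 for i = 0, 1, …:
  i=0: 10934   i=1: 9380   i=2: 15452   i=3: 7319
  i=4: 8811   i=5: 11772   i=6: 4694   i=7: 11432
  i=8: 5445   i=9: 926     …   i=36: 10168
  i=37: 14298
Match at i=37, j=47: e = 37·129 + 47 = 4820.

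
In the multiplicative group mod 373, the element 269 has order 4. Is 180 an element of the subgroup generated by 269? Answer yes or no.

180 ∈ ⟨269⟩ iff 180^4 ≡ 1 (mod 373), since |⟨269⟩| = 4.
180^4 mod 373 = 363.
Since 363 ≠ 1, 180 does not lie in the subgroup.

no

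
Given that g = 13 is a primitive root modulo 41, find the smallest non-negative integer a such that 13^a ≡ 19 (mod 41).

39

Successive powers of 13 modulo 41:
  13^0=1  13^1=13  13^2=5  13^3=24  13^4=25  13^5=38
  13^6=2  13^7=26  13^8=10  13^9=7  13^10=9  13^11=35
  13^12=4  13^13=11  13^14=20  13^15=14  13^16=18  13^17=29
  13^18=8  13^19=22  13^20=40  13^21=28  13^22=36  13^23=17
  13^24=16  13^25=3  13^26=39  13^27=15  13^28=31  13^29=34
  13^30=32  13^31=6  13^32=37  13^33=30  13^34=21  13^35=27
  13^36=23  13^37=12  13^38=33  13^39=19
So 13^39 ≡ 19 (mod 41), giving a = 39.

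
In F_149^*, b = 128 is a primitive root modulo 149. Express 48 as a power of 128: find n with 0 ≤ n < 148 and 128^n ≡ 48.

13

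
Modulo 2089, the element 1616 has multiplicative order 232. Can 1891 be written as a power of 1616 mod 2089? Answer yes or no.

1891 ∈ ⟨1616⟩ iff 1891^232 ≡ 1 (mod 2089), since |⟨1616⟩| = 232.
1891^232 mod 2089 = 857.
Since 857 ≠ 1, 1891 does not lie in the subgroup.

no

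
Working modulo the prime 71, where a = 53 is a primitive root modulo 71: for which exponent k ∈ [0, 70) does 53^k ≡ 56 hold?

Baby-step giant-step with m = ceil(sqrt(70)) = 9.
Baby table (53^j mod 71 for j=0..8):
  0:1  1:53  2:40  3:61  4:38  5:26  6:29  7:46
  8:24
Giant step factor: 53^(-9) ≡ 59 (mod 71).
Scan 56·59^i mod 71 for i = 0, 1, …:
  i=0: 56   i=1: 38
Match at i=1, j=4: k = 1·9 + 4 = 13.

13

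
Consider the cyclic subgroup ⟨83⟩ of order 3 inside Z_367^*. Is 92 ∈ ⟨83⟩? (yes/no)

⟨83⟩ has order 3; its elements mod 367 are {1, 83, 283}.
92 is not in this set.

no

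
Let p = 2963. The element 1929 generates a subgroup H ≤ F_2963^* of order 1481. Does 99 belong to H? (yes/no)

no

99 ∈ ⟨1929⟩ iff 99^1481 ≡ 1 (mod 2963), since |⟨1929⟩| = 1481.
99^1481 mod 2963 = 2962.
Since 2962 ≠ 1, 99 does not lie in the subgroup.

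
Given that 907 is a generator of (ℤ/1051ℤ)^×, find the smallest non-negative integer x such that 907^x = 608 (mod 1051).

Baby-step giant-step with m = ceil(sqrt(1050)) = 33.
Baby table (907^j mod 1051 for j=0..32):
  0:1  1:907  2:767  3:958  4:780  5:137  6:241  7:1030
  8:922  9:709  10:902  11:436  12:276  13:194  14:441  15:607
  16:876  17:1027  18:303  19:510  20:130  21:198  22:916  23:522
  24:504  25:994  26:851  27:423  28:46  29:733  30:599  31:977
  32:146
Giant step factor: 907^(-33) ≡ 788 (mod 1051).
Scan 608·788^i mod 1051 for i = 0, 1, …:
  i=0: 608   i=1: 899   i=2: 38   i=3: 516
  i=4: 922
Match at i=4, j=8: x = 4·33 + 8 = 140.

140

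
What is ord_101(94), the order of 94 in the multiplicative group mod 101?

The order of 94 must divide p − 1 = 100 = 2^2 · 5^2.
Divisors: 1, 2, 4, 5, 10, 20, 25, 50, 100.
Check each in increasing order: 94^1 ≡ 94;  94^2 ≡ 49;  94^4 ≡ 78;  94^5 ≡ 60;  94^10 ≡ 65;  94^20 ≡ 84;  94^25 ≡ 91;  94^50 ≡ 100;  94^100 ≡ 1.
Smallest exponent giving 1 is 100.

100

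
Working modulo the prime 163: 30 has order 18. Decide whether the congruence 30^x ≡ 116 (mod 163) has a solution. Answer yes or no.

⟨30⟩ has order 18; its elements mod 163 are {1, 23, 30, 38, 40, 53, 58, 59, 78, 85, 104, 105, 110, 123, 125, 133, 140, 162}.
116 is not in this set.

no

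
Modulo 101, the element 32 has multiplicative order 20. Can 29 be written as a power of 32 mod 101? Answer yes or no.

no

⟨32⟩ has order 20; its elements mod 101 are {1, 6, 10, 14, 17, 32, 36, 39, 41, 44, 57, 60, 62, 65, 69, 84, 87, 91, 95, 100}.
29 is not in this set.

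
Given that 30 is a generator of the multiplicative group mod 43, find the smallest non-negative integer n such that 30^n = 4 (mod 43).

Successive powers of 30 modulo 43:
  30^0=1  30^1=30  30^2=40  30^3=39  30^4=9  30^5=12
  30^6=16  30^7=7  30^8=38  30^9=22  30^10=15  30^11=20
  30^12=41  30^13=26  30^14=6  30^15=8  30^16=25  30^17=19
  30^18=11  30^19=29  30^20=10  30^21=42  30^22=13  30^23=3
  30^24=4
So 30^24 ≡ 4 (mod 43), giving n = 24.

24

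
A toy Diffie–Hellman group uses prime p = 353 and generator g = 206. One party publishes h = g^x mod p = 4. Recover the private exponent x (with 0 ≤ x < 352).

152

Baby-step giant-step with m = ceil(sqrt(352)) = 19.
Baby table (206^j mod 353 for j=0..18):
  0:1  1:206  2:76  3:124  4:128  5:246  6:197  7:340
  8:146  9:71  10:153  11:101  12:332  13:263  14:169  15:220
  16:136  17:129  18:99
Giant step factor: 206^(-19) ≡ 75 (mod 353).
Scan 4·75^i mod 353 for i = 0, 1, …:
  i=0: 4   i=1: 300   i=2: 261   i=3: 160
  i=4: 351   i=5: 203   i=6: 46   i=7: 273
  i=8: 1
Match at i=8, j=0: x = 8·19 + 0 = 152.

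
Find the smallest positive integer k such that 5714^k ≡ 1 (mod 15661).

1566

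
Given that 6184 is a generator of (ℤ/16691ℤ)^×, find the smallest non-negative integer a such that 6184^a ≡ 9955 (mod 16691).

1865

Baby-step giant-step with m = ceil(sqrt(16690)) = 130.
Baby table (6184^j mod 16691 for j=0..129):
  0:1  1:6184  2:2775  3:2252  4:6074  5:6866  6:14131  7:8719
  8:6366  9:9966  10:6572  11:15354  12:10728  13:11918  14:10147  15:7579
  16:208  17:1065  18:9706  19:1068  20:11567  21:9393  22:1632  23:10924
  24:5539  25:3244  26:15005  27:5651  28:11521  29:8676  30:7510  31:7478
  32:9882  33:4537  34:15928  35:5161  36:2432  37:897  38:5636  39:2216
  40:433  41:7112  42:16514  43:7038  44:9555  45:1980  46:9817  47:3161
  48:2463  49:9000  50:8206  51:5264  52:5126  53:2975  54:3918  55:10271
  56:6609  57:10488  58:13257  59:11787  60:1211  61:11256  62:5634  63:6539
  64:11574  65:2608  66:4366  67:9997  68:14675  69:1233  70:13776  71:16611
  72:6010  73:11674  74:3441  75:14810  76:1523  77:4508  78:3502  79:8141
  80:3888  81:8352  82:6814  83:9692  84:14638  85:6099  86:11247  87:51
  88:14946  89:7997  90:14706  91:9336  92:16346  93:2968  94:10703  95:7537
  96:7536  97:1352  98:15268  99:13016  100:6942  101:76  102:2636  103:10608
  104:4242  105:10967  106:4395  107:5732  108:11695  109:16468  110:6321  111:15433
  112:15225  113:14160  114:4454  115:3386  116:8510  117:15808  118:14176  119:3252
  120:14404  121:11160  122:12846  123:7195  124:12365  125:3689  126:12870  127:5392
  128:12201  129:7664
Giant step factor: 6184^(-130) ≡ 1024 (mod 16691).
Scan 9955·1024^i mod 16691 for i = 0, 1, …:
  i=0: 9955   i=1: 12410   i=2: 5989   i=3: 7139
  i=4: 16369   i=5: 4092   i=6: 767   i=7: 931
  i=8: 1957   i=9: 1048     …   i=13: 11151
  i=14: 1980
Match at i=14, j=45: a = 14·130 + 45 = 1865.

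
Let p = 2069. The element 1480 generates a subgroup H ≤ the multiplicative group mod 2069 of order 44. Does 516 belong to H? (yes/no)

no

516 ∈ ⟨1480⟩ iff 516^44 ≡ 1 (mod 2069), since |⟨1480⟩| = 44.
516^44 mod 2069 = 433.
Since 433 ≠ 1, 516 does not lie in the subgroup.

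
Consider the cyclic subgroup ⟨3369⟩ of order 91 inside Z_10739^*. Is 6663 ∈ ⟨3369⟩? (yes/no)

6663 ∈ ⟨3369⟩ iff 6663^91 ≡ 1 (mod 10739), since |⟨3369⟩| = 91.
6663^91 mod 10739 = 7511.
Since 7511 ≠ 1, 6663 does not lie in the subgroup.

no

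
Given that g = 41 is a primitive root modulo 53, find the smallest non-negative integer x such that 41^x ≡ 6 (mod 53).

Baby-step giant-step with m = ceil(sqrt(52)) = 8.
Baby table (41^j mod 53 for j=0..7):
  0:1  1:41  2:38  3:21  4:13  5:3  6:17  7:8
Giant step factor: 41^(-8) ≡ 16 (mod 53).
Scan 6·16^i mod 53 for i = 0, 1, …:
  i=0: 6   i=1: 43   i=2: 52   i=3: 37
  i=4: 9   i=5: 38
Match at i=5, j=2: x = 5·8 + 2 = 42.

42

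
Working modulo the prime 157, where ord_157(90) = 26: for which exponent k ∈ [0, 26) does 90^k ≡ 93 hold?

Successive powers of 90 modulo 157:
  90^0=1  90^1=90  90^2=93
So 90^2 ≡ 93 (mod 157), giving k = 2.

2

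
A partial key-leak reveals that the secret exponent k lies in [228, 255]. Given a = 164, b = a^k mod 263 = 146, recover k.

237

Compute 164^228 mod 263 = 17, then multiply by 164 repeatedly:
  164^228=17  164^229=158  164^230=138  164^231=14  164^232=192
  164^233=191  164^234=27  164^235=220  164^236=49  164^237=146
Found 146 at exponent 237.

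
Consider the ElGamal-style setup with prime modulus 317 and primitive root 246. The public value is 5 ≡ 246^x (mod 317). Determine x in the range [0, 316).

105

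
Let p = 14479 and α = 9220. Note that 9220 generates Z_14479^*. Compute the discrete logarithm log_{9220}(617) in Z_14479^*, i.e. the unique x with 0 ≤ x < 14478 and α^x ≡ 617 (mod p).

13918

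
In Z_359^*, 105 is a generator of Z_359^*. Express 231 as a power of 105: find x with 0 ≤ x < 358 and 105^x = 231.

Baby-step giant-step with m = ceil(sqrt(358)) = 19.
Baby table (105^j mod 359 for j=0..18):
  0:1  1:105  2:255  3:209  4:46  5:163  6:242  7:280
  8:321  9:318  10:3  11:315  12:47  13:268  14:138  15:130
  16:8  17:122  18:245
Giant step factor: 105^(-19) ≡ 251 (mod 359).
Scan 231·251^i mod 359 for i = 0, 1, …:
  i=0: 231   i=1: 182   i=2: 89   i=3: 81
  i=4: 227   i=5: 255
Match at i=5, j=2: x = 5·19 + 2 = 97.

97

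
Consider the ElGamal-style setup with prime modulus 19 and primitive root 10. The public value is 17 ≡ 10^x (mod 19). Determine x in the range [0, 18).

Successive powers of 10 modulo 19:
  10^0=1  10^1=10  10^2=5  10^3=12  10^4=6  10^5=3
  10^6=11  10^7=15  10^8=17
So 10^8 ≡ 17 (mod 19), giving x = 8.

8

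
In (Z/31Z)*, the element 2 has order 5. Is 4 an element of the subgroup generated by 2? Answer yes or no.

yes

⟨2⟩ has order 5; its elements mod 31 are {1, 2, 4, 8, 16}.
4 is in this set.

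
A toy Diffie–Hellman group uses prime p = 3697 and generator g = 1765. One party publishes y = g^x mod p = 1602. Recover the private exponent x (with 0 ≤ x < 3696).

2521

Baby-step giant-step with m = ceil(sqrt(3696)) = 61.
Baby table (1765^j mod 3697 for j=0..60):
  0:1  1:1765  2:2351  3:1481  4:186  5:2954  6:1040  7:1888
  8:1323  9:2288  10:1196  11:3650  12:2076  13:413  14:636  15:2349
  16:1648  17:2878  18:3689  19:668  20:3374  21:2940  22:2209  23:2247
  24:2771  25:3381  26:507  27:181  28:1523  29:376  30:1877  31:393
  32:2306  33:3390  34:1604  35:2855  36:64  37:2050  38:2584  39:2359
  40:813  41:509  42:14  43:2528  44:3338  45:2249  46:2604  47:689
  48:3469  49:553  50:37  51:2456  52:1956  53:3039  54:3185  55:2085
  56:1510  57:3310  58:890  59:3322  60:3585
Giant step factor: 1765^(-61) ≡ 1992 (mod 3697).
Scan 1602·1992^i mod 3697 for i = 0, 1, …:
  i=0: 1602   i=1: 673   i=2: 2302   i=3: 1304
  i=4: 2274   i=5: 983   i=6: 2423   i=7: 2031
  i=8: 1234   i=9: 3320     …   i=40: 3450
  i=41: 3374
Match at i=41, j=20: x = 41·61 + 20 = 2521.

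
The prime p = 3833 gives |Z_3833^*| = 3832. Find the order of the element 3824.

1916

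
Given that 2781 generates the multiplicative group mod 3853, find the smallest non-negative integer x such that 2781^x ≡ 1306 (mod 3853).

Baby-step giant-step with m = ceil(sqrt(3852)) = 63.
Baby table (2781^j mod 3853 for j=0..62):
  0:1  1:2781  2:990  3:2148  4:1438  5:3517  6:1863  7:2571
  8:2636  9:2310  10:1159  11:2071  12:3069  13:494  14:2146  15:3582
  16:1537  17:1420  18:3548  19:3308  20:2437  21:3723  22:652  23:2302
  24:2029  25:1857  26:1297  27:549  28:981  29:237  30:234  31:3450
  32:480  33:1742  34:1281  35:2289  36:553  37:546  38:344  39:1120
  40:1496  41:2989  42:1488  43:6  44:1274  45:2087  46:1329  47:922
  48:1837  49:3472  50:14  51:404  52:2301  53:3101  54:867  55:3002
  56:2964  57:1317  58:2227  59:1516  60:814  61:2023  62:583
Giant step factor: 2781^(-63) ≡ 278 (mod 3853).
Scan 1306·278^i mod 3853 for i = 0, 1, …:
  i=0: 1306   i=1: 886   i=2: 3569   i=3: 1961
  i=4: 1885   i=5: 22   i=6: 2263   i=7: 1075
  i=8: 2169   i=9: 1914     …   i=29: 3833
  i=30: 2146
Match at i=30, j=14: x = 30·63 + 14 = 1904.

1904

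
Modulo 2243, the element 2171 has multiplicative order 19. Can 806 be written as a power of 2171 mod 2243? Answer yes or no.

yes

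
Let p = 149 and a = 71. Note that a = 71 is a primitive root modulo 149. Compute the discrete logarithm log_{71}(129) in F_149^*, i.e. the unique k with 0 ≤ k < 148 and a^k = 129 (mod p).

Baby-step giant-step with m = ceil(sqrt(148)) = 13.
Baby table (71^j mod 149 for j=0..12):
  0:1  1:71  2:124  3:13  4:29  5:122  6:20  7:79
  8:96  9:111  10:133  11:56  12:102
Giant step factor: 71^(-13) ≡ 101 (mod 149).
Scan 129·101^i mod 149 for i = 0, 1, …:
  i=0: 129   i=1: 66   i=2: 110   i=3: 84
  i=4: 140   i=5: 134   i=6: 124
Match at i=6, j=2: k = 6·13 + 2 = 80.

80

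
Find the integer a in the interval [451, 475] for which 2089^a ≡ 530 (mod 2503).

462

Compute 2089^451 mod 2503 = 568, then multiply by 2089 repeatedly:
  2089^451=568  2089^452=130  2089^453=1246  2089^454=2277  2089^455=953
  2089^456=932  2089^457=2117  2089^458=2115  2089^459=440  2089^460=559
  2089^461=1353  2089^462=530
Found 530 at exponent 462.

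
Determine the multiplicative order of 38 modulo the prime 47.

The order of 38 must divide p − 1 = 46 = 2 · 23.
Divisors: 1, 2, 23, 46.
Check each in increasing order: 38^1 ≡ 38;  38^2 ≡ 34;  38^23 ≡ 46;  38^46 ≡ 1.
Smallest exponent giving 1 is 46.

46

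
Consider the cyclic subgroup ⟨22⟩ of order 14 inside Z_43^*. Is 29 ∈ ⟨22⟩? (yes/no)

no

29 ∈ ⟨22⟩ iff 29^14 ≡ 1 (mod 43), since |⟨22⟩| = 14.
29^14 mod 43 = 6.
Since 6 ≠ 1, 29 does not lie in the subgroup.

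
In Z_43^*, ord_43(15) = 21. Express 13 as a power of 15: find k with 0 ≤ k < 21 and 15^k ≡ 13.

Successive powers of 15 modulo 43:
  15^0=1  15^1=15  15^2=10  15^3=21  15^4=14  15^5=38
  15^6=11  15^7=36  15^8=24  15^9=16  15^10=25  15^11=31
  15^12=35  15^13=9  15^14=6  15^15=4  15^16=17  15^17=40
  15^18=41  15^19=13
So 15^19 ≡ 13 (mod 43), giving k = 19.

19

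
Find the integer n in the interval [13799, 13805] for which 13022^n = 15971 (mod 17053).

13802

Compute 13022^13799 mod 17053 = 8986, then multiply by 13022 repeatedly:
  13022^13799=8986  13022^13800=15059  13022^13801=5851  13022^13802=15971
Found 15971 at exponent 13802.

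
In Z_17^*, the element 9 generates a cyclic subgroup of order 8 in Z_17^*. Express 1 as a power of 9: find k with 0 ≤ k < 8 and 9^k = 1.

0

Successive powers of 9 modulo 17:
  9^0=1
So 9^0 ≡ 1 (mod 17), giving k = 0.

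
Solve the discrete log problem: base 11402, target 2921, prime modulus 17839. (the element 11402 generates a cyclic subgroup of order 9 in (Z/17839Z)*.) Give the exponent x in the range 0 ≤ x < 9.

Successive powers of 11402 modulo 17839:
  11402^0=1  11402^1=11402  11402^2=12811  11402^3=5290  11402^4=2921
So 11402^4 ≡ 2921 (mod 17839), giving x = 4.

4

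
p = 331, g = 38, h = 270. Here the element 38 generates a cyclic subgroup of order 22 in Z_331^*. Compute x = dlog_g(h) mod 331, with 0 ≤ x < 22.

Successive powers of 38 modulo 331:
  38^0=1  38^1=38  38^2=120  38^3=257  38^4=167  38^5=57
  38^6=180  38^7=220  38^8=85  38^9=251  38^10=270
So 38^10 ≡ 270 (mod 331), giving x = 10.

10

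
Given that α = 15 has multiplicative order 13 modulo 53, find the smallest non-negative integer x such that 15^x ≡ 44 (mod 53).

Successive powers of 15 modulo 53:
  15^0=1  15^1=15  15^2=13  15^3=36  15^4=10  15^5=44
So 15^5 ≡ 44 (mod 53), giving x = 5.

5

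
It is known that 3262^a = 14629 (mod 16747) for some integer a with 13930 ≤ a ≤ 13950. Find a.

13939

Compute 3262^13930 mod 16747 = 6763, then multiply by 3262 repeatedly:
  3262^13930=6763  3262^13931=5107  3262^13932=12516  3262^13933=14753  3262^13934=10155
  3262^13935=44  3262^13936=9552  3262^13937=9204  3262^13938=12824  3262^13939=14629
Found 14629 at exponent 13939.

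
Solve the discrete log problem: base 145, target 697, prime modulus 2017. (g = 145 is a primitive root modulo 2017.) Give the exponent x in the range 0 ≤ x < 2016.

1423

Baby-step giant-step with m = ceil(sqrt(2016)) = 45.
Baby table (145^j mod 2017 for j=0..44):
  0:1  1:145  2:855  3:938  4:871  5:1241  6:432  7:113
  8:249  9:1816  10:1110  11:1607  12:1060  13:408  14:667  15:1916
  16:1491  17:376  18:61  19:777  20:1730  21:742  22:689  23:1072
  24:131  25:842  26:1070  27:1858  28:1149  29:1211  30:116  31:684
  32:347  33:1907  34:186  35:749  36:1704  37:1006  38:646  39:888
  40:1689  41:848  42:1940  43:937  44:726
Giant step factor: 145^(-45) ≡ 1646 (mod 2017).
Scan 697·1646^i mod 2017 for i = 0, 1, …:
  i=0: 697   i=1: 1606   i=2: 1206   i=3: 348
  i=4: 1997   i=5: 1369   i=6: 385   i=7: 372
  i=8: 1161   i=9: 907     …   i=30: 1791
  i=31: 1149
Match at i=31, j=28: x = 31·45 + 28 = 1423.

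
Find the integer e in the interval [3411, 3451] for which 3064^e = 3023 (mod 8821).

Compute 3064^3411 mod 8821 = 7614, then multiply by 3064 repeatedly:
  3064^3411=7614  3064^3412=6572  3064^3413=7086  3064^3414=3023
Found 3023 at exponent 3414.

3414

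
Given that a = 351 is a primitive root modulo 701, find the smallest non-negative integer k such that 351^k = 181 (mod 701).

Baby-step giant-step with m = ceil(sqrt(700)) = 27.
Baby table (351^j mod 701 for j=0..26):
  0:1  1:351  2:526  3:263  4:482  5:241  6:471  7:586
  8:293  9:497  10:599  11:650  12:325  13:513  14:607  15:654
  16:327  17:514  18:257  19:479  20:590  21:295  22:498  23:249
  24:475  25:588  26:294
Giant step factor: 351^(-27) ≡ 62 (mod 701).
Scan 181·62^i mod 701 for i = 0, 1, …:
  i=0: 181   i=1: 6   i=2: 372   i=3: 632
  i=4: 629   i=5: 443   i=6: 127   i=7: 163
  i=8: 292   i=9: 579   i=10: 147   i=11: 1
Match at i=11, j=0: k = 11·27 + 0 = 297.

297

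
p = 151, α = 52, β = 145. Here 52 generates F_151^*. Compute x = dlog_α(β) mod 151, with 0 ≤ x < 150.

Baby-step giant-step with m = ceil(sqrt(150)) = 13.
Baby table (52^j mod 151 for j=0..12):
  0:1  1:52  2:137  3:27  4:45  5:75  6:125  7:7
  8:62  9:53  10:38  11:13  12:72
Giant step factor: 52^(-13) ≡ 112 (mod 151).
Scan 145·112^i mod 151 for i = 0, 1, …:
  i=0: 145   i=1: 83   i=2: 85   i=3: 7
Match at i=3, j=7: x = 3·13 + 7 = 46.

46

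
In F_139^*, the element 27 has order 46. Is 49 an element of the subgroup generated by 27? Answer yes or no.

no

49 ∈ ⟨27⟩ iff 49^46 ≡ 1 (mod 139), since |⟨27⟩| = 46.
49^46 mod 139 = 96.
Since 96 ≠ 1, 49 does not lie in the subgroup.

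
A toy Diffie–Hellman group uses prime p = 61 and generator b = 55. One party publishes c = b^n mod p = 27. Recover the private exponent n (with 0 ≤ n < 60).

54

Baby-step giant-step with m = ceil(sqrt(60)) = 8.
Baby table (55^j mod 61 for j=0..7):
  0:1  1:55  2:36  3:28  4:15  5:32  6:52  7:54
Giant step factor: 55^(-8) ≡ 16 (mod 61).
Scan 27·16^i mod 61 for i = 0, 1, …:
  i=0: 27   i=1: 5   i=2: 19   i=3: 60
  i=4: 45   i=5: 49   i=6: 52
Match at i=6, j=6: n = 6·8 + 6 = 54.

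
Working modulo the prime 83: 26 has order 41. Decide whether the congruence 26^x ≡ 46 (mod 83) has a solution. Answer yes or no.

no

46 ∈ ⟨26⟩ iff 46^41 ≡ 1 (mod 83), since |⟨26⟩| = 41.
46^41 mod 83 = 82.
Since 82 ≠ 1, 46 does not lie in the subgroup.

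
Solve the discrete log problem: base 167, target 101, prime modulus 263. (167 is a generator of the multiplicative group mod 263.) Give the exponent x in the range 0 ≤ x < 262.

41

Baby-step giant-step with m = ceil(sqrt(262)) = 17.
Baby table (167^j mod 263 for j=0..16):
  0:1  1:167  2:11  3:259  4:121  5:219  6:16  7:42
  8:176  9:199  10:95  11:85  12:256  13:146  14:186  15:28
  16:205
Giant step factor: 167^(-17) ≡ 76 (mod 263).
Scan 101·76^i mod 263 for i = 0, 1, …:
  i=0: 101   i=1: 49   i=2: 42
Match at i=2, j=7: x = 2·17 + 7 = 41.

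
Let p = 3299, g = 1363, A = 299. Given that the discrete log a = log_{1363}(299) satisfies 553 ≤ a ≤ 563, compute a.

560

Compute 1363^553 mod 3299 = 148, then multiply by 1363 repeatedly:
  1363^553=148  1363^554=485  1363^555=1255  1363^556=1683  1363^557=1124
  1363^558=1276  1363^559=615  1363^560=299
Found 299 at exponent 560.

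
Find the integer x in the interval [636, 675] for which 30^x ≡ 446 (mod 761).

Compute 30^636 mod 761 = 441, then multiply by 30 repeatedly:
  30^636=441  30^637=293  30^638=419  30^639=394  30^640=405
  30^641=735  30^642=742  30^643=191  30^644=403  30^645=675
  30^646=464  30^647=222  30^648=572  30^649=418  30^650=364
  30^651=266  30^652=370  30^653=446
Found 446 at exponent 653.

653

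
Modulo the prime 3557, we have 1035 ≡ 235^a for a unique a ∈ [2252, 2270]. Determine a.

2268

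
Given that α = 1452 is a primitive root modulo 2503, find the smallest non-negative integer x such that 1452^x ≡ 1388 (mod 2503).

Baby-step giant-step with m = ceil(sqrt(2502)) = 51.
Baby table (1452^j mod 2503 for j=0..50):
  0:1  1:1452  2:778  3:803  4:2061  5:1487  6:1538  7:500
  8:130  9:1035  10:1020  11:1767  12:109  13:579  14:2203  15:2425
  16:1882  17:1891  18:2444  19:1937  20:1655  21:180  22:1048  23:2375
  24:1869  25:536  26:2342  27:1510  28:2395  29:873  30:1078  31:881
  32:179  33:2099  34:1597  35:1066  36:978  37:855  38:2475  39:1895
  40:743  41:43  42:2364  43:915  44:1990  45:1018  46:1366  47:1056
  48:1476  49:584  50:1954
Giant step factor: 1452^(-51) ≡ 1763 (mod 2503).
Scan 1388·1763^i mod 2503 for i = 0, 1, …:
  i=0: 1388   i=1: 1613   i=2: 311   i=3: 136
  i=4: 1983   i=5: 1841   i=6: 1795   i=7: 793
  i=8: 1385   i=9: 1330     …   i=34: 768
  i=35: 2364
Match at i=35, j=42: x = 35·51 + 42 = 1827.

1827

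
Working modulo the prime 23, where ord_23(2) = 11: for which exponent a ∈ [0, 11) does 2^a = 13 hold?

Successive powers of 2 modulo 23:
  2^0=1  2^1=2  2^2=4  2^3=8  2^4=16  2^5=9
  2^6=18  2^7=13
So 2^7 ≡ 13 (mod 23), giving a = 7.

7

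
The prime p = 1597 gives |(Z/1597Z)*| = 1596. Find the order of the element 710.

532

The order of 710 must divide p − 1 = 1596 = 2^2 · 3 · 7 · 19.
Divisors: 1, 2, 3, 4, 6, 7, 12, 14, 19, 21, 28, 38, 42, 57, 76, 84, 114, 133, 228, 266, 399, 532, 798, 1596.
Check each in increasing order: 710^1 ≡ 710;  710^2 ≡ 1045;  710^3 ≡ 942;  710^4 ≡ 1274;  710^6 ≡ 1029;  710^7 ≡ 761;  710^12 ≡ 30;  710^14 ≡ 1007;  710^19 ≡ 472;  710^21 ≡ 1364;  710^28 ≡ 1551;  710^38 ≡ 801;  710^42 ≡ 1588;  710^57 ≡ 1180;  710^76 ≡ 1204;  710^84 ≡ 81;  710^114 ≡ 1413;  710^133 ≡ 987;  710^228 ≡ 319;  710^266 ≡ 1596;  710^399 ≡ 610;  710^532 ≡ 1.
Smallest exponent giving 1 is 532.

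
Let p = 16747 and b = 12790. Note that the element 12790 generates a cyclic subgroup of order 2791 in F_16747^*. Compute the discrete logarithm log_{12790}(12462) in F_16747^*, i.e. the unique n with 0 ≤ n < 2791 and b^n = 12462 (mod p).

Baby-step giant-step with m = ceil(sqrt(2791)) = 53.
Baby table (12790^j mod 16747 for j=0..52):
  0:1  1:12790  2:16151  3:13792  4:3529  5:2745  6:6838  7:5186
  8:10820  9:7339  10:15622  11:13670  12:620  13:8469  14:15661  15:10070
  16:10870  17:10453  18:2569  19:16643  20:9600  21:11743  22:5874  23:1418
  24:15966  25:8969  26:13307  27:13516  28:7106  29:16518  30:1815  31:2508
  32:6815  33:12462  34:7781  35:8316  36:1443  37:776  38:10816  39:6420
  40:1259  41:8743  42:3251  43:14236  44:5056  45:6073  46:1084  47:14591
  48:7069  49:12204  50:7120  51:11361  52:10218
Giant step factor: 12790^(-53) ≡ 10392 (mod 16747).
Scan 12462·10392^i mod 16747 for i = 0, 1, …:
  i=0: 12462
Match at i=0, j=33: n = 0·53 + 33 = 33.

33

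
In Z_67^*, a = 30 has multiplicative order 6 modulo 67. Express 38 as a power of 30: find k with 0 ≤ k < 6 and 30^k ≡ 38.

5

Successive powers of 30 modulo 67:
  30^0=1  30^1=30  30^2=29  30^3=66  30^4=37  30^5=38
So 30^5 ≡ 38 (mod 67), giving k = 5.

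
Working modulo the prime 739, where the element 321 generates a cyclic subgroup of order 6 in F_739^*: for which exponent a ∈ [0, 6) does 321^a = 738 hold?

Successive powers of 321 modulo 739:
  321^0=1  321^1=321  321^2=320  321^3=738
So 321^3 ≡ 738 (mod 739), giving a = 3.

3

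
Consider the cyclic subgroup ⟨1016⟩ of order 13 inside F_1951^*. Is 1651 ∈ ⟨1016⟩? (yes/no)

1651 ∈ ⟨1016⟩ iff 1651^13 ≡ 1 (mod 1951), since |⟨1016⟩| = 13.
1651^13 mod 1951 = 709.
Since 709 ≠ 1, 1651 does not lie in the subgroup.

no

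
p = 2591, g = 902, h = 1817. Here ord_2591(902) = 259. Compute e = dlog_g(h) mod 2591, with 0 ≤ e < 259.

11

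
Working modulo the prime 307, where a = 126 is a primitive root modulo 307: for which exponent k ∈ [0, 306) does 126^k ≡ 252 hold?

106

Baby-step giant-step with m = ceil(sqrt(306)) = 18.
Baby table (126^j mod 307 for j=0..17):
  0:1  1:126  2:219  3:271  4:69  5:98  6:68  7:279
  8:156  9:8  10:87  11:217  12:19  13:245  14:170  15:237
  16:83  17:20
Giant step factor: 126^(-18) ≡ 24 (mod 307).
Scan 252·24^i mod 307 for i = 0, 1, …:
  i=0: 252   i=1: 215   i=2: 248   i=3: 119
  i=4: 93   i=5: 83
Match at i=5, j=16: k = 5·18 + 16 = 106.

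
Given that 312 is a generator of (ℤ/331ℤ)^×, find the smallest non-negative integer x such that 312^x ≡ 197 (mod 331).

Baby-step giant-step with m = ceil(sqrt(330)) = 19.
Baby table (312^j mod 331 for j=0..18):
  0:1  1:312  2:30  3:92  4:238  5:112  6:189  7:50
  8:43  9:176  10:297  11:315  12:304  13:182  14:183  15:164
  16:194  17:286  18:193
Giant step factor: 312^(-19) ≡ 140 (mod 331).
Scan 197·140^i mod 331 for i = 0, 1, …:
  i=0: 197   i=1: 107   i=2: 85   i=3: 315
Match at i=3, j=11: x = 3·19 + 11 = 68.

68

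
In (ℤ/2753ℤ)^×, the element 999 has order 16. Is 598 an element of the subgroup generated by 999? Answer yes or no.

yes

598 ∈ ⟨999⟩ iff 598^16 ≡ 1 (mod 2753), since |⟨999⟩| = 16.
598^16 mod 2753 = 1.
Since 1 = 1, 598 lies in the subgroup.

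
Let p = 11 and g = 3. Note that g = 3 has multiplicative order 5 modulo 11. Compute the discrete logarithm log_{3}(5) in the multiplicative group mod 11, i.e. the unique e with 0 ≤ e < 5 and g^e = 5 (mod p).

3

Successive powers of 3 modulo 11:
  3^0=1  3^1=3  3^2=9  3^3=5
So 3^3 ≡ 5 (mod 11), giving e = 3.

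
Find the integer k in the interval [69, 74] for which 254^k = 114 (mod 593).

69

Compute 254^69 mod 593 = 114, then multiply by 254 repeatedly:
  254^69=114
Found 114 at exponent 69.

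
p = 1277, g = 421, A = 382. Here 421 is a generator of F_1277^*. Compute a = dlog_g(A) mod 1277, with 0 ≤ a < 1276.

Baby-step giant-step with m = ceil(sqrt(1276)) = 36.
Baby table (421^j mod 1277 for j=0..35):
  0:1  1:421  2:1015  3:797  4:963  5:614  6:540  7:34
  8:267  9:31  10:281  11:817  12:444  13:482  14:1156  15:139
  16:1054  17:615  18:961  19:1049  20:1064  21:994  22:895  23:80
  24:478  25:749  26:1187  27:420  28:594  29:1059  30:166  31:928
  32:1203  33:771  34:233  35:1041
Giant step factor: 421^(-36) ≡ 189 (mod 1277).
Scan 382·189^i mod 1277 for i = 0, 1, …:
  i=0: 382   i=1: 686   i=2: 677   i=3: 253
  i=4: 568   i=5: 84   i=6: 552   i=7: 891
  i=8: 1112   i=9: 740     …   i=17: 1178
  i=18: 444
Match at i=18, j=12: a = 18·36 + 12 = 660.

660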